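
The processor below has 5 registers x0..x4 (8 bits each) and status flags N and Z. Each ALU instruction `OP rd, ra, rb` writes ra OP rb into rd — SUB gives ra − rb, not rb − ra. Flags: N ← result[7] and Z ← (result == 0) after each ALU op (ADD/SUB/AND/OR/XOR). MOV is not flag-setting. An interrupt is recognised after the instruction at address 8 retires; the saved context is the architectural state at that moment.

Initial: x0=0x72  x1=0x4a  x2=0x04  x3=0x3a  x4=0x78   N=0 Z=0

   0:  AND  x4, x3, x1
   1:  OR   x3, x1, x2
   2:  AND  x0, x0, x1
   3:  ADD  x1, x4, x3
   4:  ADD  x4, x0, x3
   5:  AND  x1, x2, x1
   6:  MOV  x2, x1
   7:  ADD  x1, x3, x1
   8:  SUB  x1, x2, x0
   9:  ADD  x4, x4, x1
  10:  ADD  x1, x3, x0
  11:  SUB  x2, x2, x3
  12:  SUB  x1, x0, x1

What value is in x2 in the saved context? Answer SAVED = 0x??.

SAVED = 0x00

after  0: x0=0x72 x1=0x4a x2=0x04 x3=0x3a x4=0x0a  N=0 Z=0
after  1: x0=0x72 x1=0x4a x2=0x04 x3=0x4e x4=0x0a  N=0 Z=0
after  2: x0=0x42 x1=0x4a x2=0x04 x3=0x4e x4=0x0a  N=0 Z=0
after  3: x0=0x42 x1=0x58 x2=0x04 x3=0x4e x4=0x0a  N=0 Z=0
after  4: x0=0x42 x1=0x58 x2=0x04 x3=0x4e x4=0x90  N=1 Z=0
after  5: x0=0x42 x1=0x00 x2=0x04 x3=0x4e x4=0x90  N=0 Z=1
after  6: x0=0x42 x1=0x00 x2=0x00 x3=0x4e x4=0x90  N=0 Z=1
after  7: x0=0x42 x1=0x4e x2=0x00 x3=0x4e x4=0x90  N=0 Z=0
after  8: x0=0x42 x1=0xbe x2=0x00 x3=0x4e x4=0x90  N=1 Z=0
-- IRQ taken; context saved, return-PC = 9 --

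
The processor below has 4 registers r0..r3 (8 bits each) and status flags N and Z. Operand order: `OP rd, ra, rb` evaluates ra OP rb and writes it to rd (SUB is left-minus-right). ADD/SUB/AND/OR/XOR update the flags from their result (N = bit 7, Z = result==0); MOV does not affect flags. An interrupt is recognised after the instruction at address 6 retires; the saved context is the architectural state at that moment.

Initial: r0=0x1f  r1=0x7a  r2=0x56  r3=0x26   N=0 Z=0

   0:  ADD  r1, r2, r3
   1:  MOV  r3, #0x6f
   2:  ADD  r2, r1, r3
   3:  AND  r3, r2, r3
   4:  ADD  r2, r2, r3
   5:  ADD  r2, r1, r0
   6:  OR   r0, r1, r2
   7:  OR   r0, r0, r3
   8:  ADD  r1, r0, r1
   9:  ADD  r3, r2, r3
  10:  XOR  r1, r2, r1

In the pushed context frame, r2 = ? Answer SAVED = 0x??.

SAVED = 0x9b

after  0: r0=0x1f r1=0x7c r2=0x56 r3=0x26  N=0 Z=0
after  1: r0=0x1f r1=0x7c r2=0x56 r3=0x6f  N=0 Z=0
after  2: r0=0x1f r1=0x7c r2=0xeb r3=0x6f  N=1 Z=0
after  3: r0=0x1f r1=0x7c r2=0xeb r3=0x6b  N=0 Z=0
after  4: r0=0x1f r1=0x7c r2=0x56 r3=0x6b  N=0 Z=0
after  5: r0=0x1f r1=0x7c r2=0x9b r3=0x6b  N=1 Z=0
after  6: r0=0xff r1=0x7c r2=0x9b r3=0x6b  N=1 Z=0
-- IRQ taken; context saved, return-PC = 7 --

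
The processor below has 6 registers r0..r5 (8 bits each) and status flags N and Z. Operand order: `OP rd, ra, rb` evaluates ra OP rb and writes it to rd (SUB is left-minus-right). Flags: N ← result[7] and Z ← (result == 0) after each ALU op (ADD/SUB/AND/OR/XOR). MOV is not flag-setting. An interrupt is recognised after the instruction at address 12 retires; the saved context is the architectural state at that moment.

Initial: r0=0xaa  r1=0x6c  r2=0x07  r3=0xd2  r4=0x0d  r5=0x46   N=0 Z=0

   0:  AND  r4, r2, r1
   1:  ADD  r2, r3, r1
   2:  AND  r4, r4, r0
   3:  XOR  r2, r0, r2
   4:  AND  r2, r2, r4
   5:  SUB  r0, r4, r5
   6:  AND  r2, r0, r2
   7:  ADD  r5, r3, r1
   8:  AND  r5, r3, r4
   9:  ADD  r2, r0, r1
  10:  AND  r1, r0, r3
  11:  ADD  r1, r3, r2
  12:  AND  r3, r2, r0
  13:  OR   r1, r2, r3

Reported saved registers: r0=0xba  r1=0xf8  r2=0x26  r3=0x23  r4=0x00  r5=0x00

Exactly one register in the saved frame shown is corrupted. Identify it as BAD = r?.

after  0: r0=0xaa r1=0x6c r2=0x07 r3=0xd2 r4=0x04 r5=0x46  N=0 Z=0
after  1: r0=0xaa r1=0x6c r2=0x3e r3=0xd2 r4=0x04 r5=0x46  N=0 Z=0
after  2: r0=0xaa r1=0x6c r2=0x3e r3=0xd2 r4=0x00 r5=0x46  N=0 Z=1
after  3: r0=0xaa r1=0x6c r2=0x94 r3=0xd2 r4=0x00 r5=0x46  N=1 Z=0
after  4: r0=0xaa r1=0x6c r2=0x00 r3=0xd2 r4=0x00 r5=0x46  N=0 Z=1
after  5: r0=0xba r1=0x6c r2=0x00 r3=0xd2 r4=0x00 r5=0x46  N=1 Z=0
after  6: r0=0xba r1=0x6c r2=0x00 r3=0xd2 r4=0x00 r5=0x46  N=0 Z=1
after  7: r0=0xba r1=0x6c r2=0x00 r3=0xd2 r4=0x00 r5=0x3e  N=0 Z=0
after  8: r0=0xba r1=0x6c r2=0x00 r3=0xd2 r4=0x00 r5=0x00  N=0 Z=1
after  9: r0=0xba r1=0x6c r2=0x26 r3=0xd2 r4=0x00 r5=0x00  N=0 Z=0
after 10: r0=0xba r1=0x92 r2=0x26 r3=0xd2 r4=0x00 r5=0x00  N=1 Z=0
after 11: r0=0xba r1=0xf8 r2=0x26 r3=0xd2 r4=0x00 r5=0x00  N=1 Z=0
after 12: r0=0xba r1=0xf8 r2=0x26 r3=0x22 r4=0x00 r5=0x00  N=0 Z=0
-- IRQ taken; context saved, return-PC = 13 --
mismatch: r3: reported 0x23 vs actual 0x22

BAD = r3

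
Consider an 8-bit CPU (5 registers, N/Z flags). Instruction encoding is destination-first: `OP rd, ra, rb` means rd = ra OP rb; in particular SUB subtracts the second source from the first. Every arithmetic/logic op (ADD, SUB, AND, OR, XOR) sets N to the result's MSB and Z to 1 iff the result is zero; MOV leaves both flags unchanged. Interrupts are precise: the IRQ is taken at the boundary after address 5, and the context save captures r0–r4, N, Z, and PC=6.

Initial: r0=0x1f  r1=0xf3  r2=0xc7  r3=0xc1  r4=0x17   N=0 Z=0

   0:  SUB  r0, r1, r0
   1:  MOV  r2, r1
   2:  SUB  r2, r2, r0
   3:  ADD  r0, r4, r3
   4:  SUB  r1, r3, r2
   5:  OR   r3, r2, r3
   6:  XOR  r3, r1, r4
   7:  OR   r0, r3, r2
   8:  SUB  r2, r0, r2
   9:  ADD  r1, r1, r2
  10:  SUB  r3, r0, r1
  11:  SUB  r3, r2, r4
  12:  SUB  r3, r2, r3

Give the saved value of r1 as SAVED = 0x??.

after  0: r0=0xd4 r1=0xf3 r2=0xc7 r3=0xc1 r4=0x17  N=1 Z=0
after  1: r0=0xd4 r1=0xf3 r2=0xf3 r3=0xc1 r4=0x17  N=1 Z=0
after  2: r0=0xd4 r1=0xf3 r2=0x1f r3=0xc1 r4=0x17  N=0 Z=0
after  3: r0=0xd8 r1=0xf3 r2=0x1f r3=0xc1 r4=0x17  N=1 Z=0
after  4: r0=0xd8 r1=0xa2 r2=0x1f r3=0xc1 r4=0x17  N=1 Z=0
after  5: r0=0xd8 r1=0xa2 r2=0x1f r3=0xdf r4=0x17  N=1 Z=0
-- IRQ taken; context saved, return-PC = 6 --

SAVED = 0xa2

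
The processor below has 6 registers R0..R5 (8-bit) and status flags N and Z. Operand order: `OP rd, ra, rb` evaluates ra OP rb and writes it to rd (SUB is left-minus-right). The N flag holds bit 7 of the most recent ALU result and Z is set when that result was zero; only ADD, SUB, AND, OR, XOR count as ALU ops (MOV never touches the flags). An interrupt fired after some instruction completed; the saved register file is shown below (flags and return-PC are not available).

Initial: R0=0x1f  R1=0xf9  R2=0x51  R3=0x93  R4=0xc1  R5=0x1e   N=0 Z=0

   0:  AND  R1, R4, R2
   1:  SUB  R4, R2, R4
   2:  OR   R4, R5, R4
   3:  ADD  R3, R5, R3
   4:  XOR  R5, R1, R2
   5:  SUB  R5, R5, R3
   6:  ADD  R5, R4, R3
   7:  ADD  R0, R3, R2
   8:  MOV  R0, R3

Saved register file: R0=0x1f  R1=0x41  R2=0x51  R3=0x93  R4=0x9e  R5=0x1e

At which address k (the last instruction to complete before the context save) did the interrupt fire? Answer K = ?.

K = 2

after  0: R0=0x1f R1=0x41 R2=0x51 R3=0x93 R4=0xc1 R5=0x1e  N=0 Z=0
after  1: R0=0x1f R1=0x41 R2=0x51 R3=0x93 R4=0x90 R5=0x1e  N=1 Z=0
after  2: R0=0x1f R1=0x41 R2=0x51 R3=0x93 R4=0x9e R5=0x1e  N=1 Z=0
-- IRQ taken; context saved, return-PC = 3 --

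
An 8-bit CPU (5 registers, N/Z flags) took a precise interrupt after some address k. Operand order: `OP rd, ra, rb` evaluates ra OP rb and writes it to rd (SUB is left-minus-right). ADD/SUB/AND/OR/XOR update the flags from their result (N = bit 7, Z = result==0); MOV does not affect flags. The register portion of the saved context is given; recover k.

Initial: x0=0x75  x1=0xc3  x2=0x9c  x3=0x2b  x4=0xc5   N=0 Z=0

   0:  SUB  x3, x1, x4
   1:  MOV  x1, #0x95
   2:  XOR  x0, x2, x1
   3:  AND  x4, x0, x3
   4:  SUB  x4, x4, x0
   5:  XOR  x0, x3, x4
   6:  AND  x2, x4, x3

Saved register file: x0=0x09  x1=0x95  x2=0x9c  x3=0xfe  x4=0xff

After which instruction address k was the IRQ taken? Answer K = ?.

K = 4

after  0: x0=0x75 x1=0xc3 x2=0x9c x3=0xfe x4=0xc5  N=1 Z=0
after  1: x0=0x75 x1=0x95 x2=0x9c x3=0xfe x4=0xc5  N=1 Z=0
after  2: x0=0x09 x1=0x95 x2=0x9c x3=0xfe x4=0xc5  N=0 Z=0
after  3: x0=0x09 x1=0x95 x2=0x9c x3=0xfe x4=0x08  N=0 Z=0
after  4: x0=0x09 x1=0x95 x2=0x9c x3=0xfe x4=0xff  N=1 Z=0
-- IRQ taken; context saved, return-PC = 5 --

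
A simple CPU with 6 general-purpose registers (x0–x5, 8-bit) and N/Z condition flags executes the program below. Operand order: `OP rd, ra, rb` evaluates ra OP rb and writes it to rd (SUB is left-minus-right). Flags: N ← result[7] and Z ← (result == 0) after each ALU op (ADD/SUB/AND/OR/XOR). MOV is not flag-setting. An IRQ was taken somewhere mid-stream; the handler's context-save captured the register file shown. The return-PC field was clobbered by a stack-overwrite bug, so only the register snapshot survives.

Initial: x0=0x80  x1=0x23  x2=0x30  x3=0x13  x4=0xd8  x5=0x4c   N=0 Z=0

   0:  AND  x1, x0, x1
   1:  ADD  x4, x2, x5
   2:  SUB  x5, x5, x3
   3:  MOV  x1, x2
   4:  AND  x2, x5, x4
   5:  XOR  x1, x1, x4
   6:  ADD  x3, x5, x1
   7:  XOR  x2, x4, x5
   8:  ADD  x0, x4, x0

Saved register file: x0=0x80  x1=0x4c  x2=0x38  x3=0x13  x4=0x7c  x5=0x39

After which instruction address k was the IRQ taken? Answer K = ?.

K = 5

after  0: x0=0x80 x1=0x00 x2=0x30 x3=0x13 x4=0xd8 x5=0x4c  N=0 Z=1
after  1: x0=0x80 x1=0x00 x2=0x30 x3=0x13 x4=0x7c x5=0x4c  N=0 Z=0
after  2: x0=0x80 x1=0x00 x2=0x30 x3=0x13 x4=0x7c x5=0x39  N=0 Z=0
after  3: x0=0x80 x1=0x30 x2=0x30 x3=0x13 x4=0x7c x5=0x39  N=0 Z=0
after  4: x0=0x80 x1=0x30 x2=0x38 x3=0x13 x4=0x7c x5=0x39  N=0 Z=0
after  5: x0=0x80 x1=0x4c x2=0x38 x3=0x13 x4=0x7c x5=0x39  N=0 Z=0
-- IRQ taken; context saved, return-PC = 6 --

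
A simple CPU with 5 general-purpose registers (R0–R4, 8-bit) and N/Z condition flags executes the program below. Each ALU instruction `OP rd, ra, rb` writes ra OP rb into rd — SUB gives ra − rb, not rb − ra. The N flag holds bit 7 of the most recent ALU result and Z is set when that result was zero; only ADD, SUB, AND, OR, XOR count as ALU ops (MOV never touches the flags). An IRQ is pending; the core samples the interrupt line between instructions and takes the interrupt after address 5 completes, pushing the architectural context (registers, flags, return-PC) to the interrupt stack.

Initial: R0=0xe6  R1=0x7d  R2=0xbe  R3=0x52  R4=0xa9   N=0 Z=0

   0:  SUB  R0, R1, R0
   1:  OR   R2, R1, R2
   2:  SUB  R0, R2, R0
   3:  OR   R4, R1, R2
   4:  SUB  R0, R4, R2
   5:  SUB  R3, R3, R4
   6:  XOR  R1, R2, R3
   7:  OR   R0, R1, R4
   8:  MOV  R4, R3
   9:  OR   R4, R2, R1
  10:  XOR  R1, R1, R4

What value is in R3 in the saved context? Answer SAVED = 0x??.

SAVED = 0x53

after  0: R0=0x97 R1=0x7d R2=0xbe R3=0x52 R4=0xa9  N=1 Z=0
after  1: R0=0x97 R1=0x7d R2=0xff R3=0x52 R4=0xa9  N=1 Z=0
after  2: R0=0x68 R1=0x7d R2=0xff R3=0x52 R4=0xa9  N=0 Z=0
after  3: R0=0x68 R1=0x7d R2=0xff R3=0x52 R4=0xff  N=1 Z=0
after  4: R0=0x00 R1=0x7d R2=0xff R3=0x52 R4=0xff  N=0 Z=1
after  5: R0=0x00 R1=0x7d R2=0xff R3=0x53 R4=0xff  N=0 Z=0
-- IRQ taken; context saved, return-PC = 6 --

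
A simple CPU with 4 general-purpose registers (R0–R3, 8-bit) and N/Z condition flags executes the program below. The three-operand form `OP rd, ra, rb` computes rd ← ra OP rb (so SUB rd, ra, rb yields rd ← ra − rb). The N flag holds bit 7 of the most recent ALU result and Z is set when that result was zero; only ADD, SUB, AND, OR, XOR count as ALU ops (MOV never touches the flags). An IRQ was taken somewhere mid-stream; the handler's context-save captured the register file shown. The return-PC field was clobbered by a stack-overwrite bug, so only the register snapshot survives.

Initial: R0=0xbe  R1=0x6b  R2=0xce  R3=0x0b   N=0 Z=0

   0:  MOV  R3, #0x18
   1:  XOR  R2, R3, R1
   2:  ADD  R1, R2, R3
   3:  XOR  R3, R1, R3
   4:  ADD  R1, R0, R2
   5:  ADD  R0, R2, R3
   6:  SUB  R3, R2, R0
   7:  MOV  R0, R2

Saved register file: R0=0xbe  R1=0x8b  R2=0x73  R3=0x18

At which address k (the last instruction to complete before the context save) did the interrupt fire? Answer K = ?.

after  0: R0=0xbe R1=0x6b R2=0xce R3=0x18  N=0 Z=0
after  1: R0=0xbe R1=0x6b R2=0x73 R3=0x18  N=0 Z=0
after  2: R0=0xbe R1=0x8b R2=0x73 R3=0x18  N=1 Z=0
-- IRQ taken; context saved, return-PC = 3 --

K = 2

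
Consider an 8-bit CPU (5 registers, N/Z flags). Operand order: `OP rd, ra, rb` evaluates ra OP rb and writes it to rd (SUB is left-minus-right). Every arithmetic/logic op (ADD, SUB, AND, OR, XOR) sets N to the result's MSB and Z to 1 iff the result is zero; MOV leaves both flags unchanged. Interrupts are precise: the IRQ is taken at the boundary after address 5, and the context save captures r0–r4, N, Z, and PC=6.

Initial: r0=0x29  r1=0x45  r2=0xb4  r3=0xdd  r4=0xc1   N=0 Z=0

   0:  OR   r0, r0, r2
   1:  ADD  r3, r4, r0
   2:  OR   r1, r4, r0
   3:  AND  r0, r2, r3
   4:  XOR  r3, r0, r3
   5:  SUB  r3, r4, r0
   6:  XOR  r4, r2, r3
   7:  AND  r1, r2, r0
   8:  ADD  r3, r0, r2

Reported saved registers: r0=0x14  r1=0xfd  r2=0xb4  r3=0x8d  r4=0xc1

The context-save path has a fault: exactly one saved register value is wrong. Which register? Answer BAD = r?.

BAD = r0

after  0: r0=0xbd r1=0x45 r2=0xb4 r3=0xdd r4=0xc1  N=1 Z=0
after  1: r0=0xbd r1=0x45 r2=0xb4 r3=0x7e r4=0xc1  N=0 Z=0
after  2: r0=0xbd r1=0xfd r2=0xb4 r3=0x7e r4=0xc1  N=1 Z=0
after  3: r0=0x34 r1=0xfd r2=0xb4 r3=0x7e r4=0xc1  N=0 Z=0
after  4: r0=0x34 r1=0xfd r2=0xb4 r3=0x4a r4=0xc1  N=0 Z=0
after  5: r0=0x34 r1=0xfd r2=0xb4 r3=0x8d r4=0xc1  N=1 Z=0
-- IRQ taken; context saved, return-PC = 6 --
mismatch: r0: reported 0x14 vs actual 0x34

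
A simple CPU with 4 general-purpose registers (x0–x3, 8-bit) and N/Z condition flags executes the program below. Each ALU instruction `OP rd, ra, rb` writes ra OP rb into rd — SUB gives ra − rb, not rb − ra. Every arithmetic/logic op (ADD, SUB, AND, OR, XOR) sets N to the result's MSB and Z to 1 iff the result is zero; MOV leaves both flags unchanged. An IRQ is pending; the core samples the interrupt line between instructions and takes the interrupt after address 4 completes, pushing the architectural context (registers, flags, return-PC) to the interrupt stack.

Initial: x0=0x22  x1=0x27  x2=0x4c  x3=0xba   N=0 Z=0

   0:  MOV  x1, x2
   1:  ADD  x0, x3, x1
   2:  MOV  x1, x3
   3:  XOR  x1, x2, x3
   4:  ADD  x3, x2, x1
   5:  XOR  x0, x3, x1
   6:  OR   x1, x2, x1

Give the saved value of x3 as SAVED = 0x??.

after  0: x0=0x22 x1=0x4c x2=0x4c x3=0xba  N=0 Z=0
after  1: x0=0x06 x1=0x4c x2=0x4c x3=0xba  N=0 Z=0
after  2: x0=0x06 x1=0xba x2=0x4c x3=0xba  N=0 Z=0
after  3: x0=0x06 x1=0xf6 x2=0x4c x3=0xba  N=1 Z=0
after  4: x0=0x06 x1=0xf6 x2=0x4c x3=0x42  N=0 Z=0
-- IRQ taken; context saved, return-PC = 5 --

SAVED = 0x42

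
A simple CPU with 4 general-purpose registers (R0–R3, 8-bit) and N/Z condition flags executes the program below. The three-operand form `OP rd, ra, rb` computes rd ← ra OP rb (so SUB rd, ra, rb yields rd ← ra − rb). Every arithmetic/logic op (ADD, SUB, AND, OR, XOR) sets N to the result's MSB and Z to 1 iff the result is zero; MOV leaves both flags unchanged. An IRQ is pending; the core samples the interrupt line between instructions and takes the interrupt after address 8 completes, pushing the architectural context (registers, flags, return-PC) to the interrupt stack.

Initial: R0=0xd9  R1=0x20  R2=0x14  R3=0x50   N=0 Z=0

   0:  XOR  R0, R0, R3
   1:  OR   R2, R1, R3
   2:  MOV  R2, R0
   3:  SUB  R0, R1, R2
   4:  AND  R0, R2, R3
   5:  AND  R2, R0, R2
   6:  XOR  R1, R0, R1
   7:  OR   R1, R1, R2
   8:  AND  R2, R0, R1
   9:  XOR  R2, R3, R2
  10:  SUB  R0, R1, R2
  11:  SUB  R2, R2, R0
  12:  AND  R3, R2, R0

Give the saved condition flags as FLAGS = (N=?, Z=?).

FLAGS = (N=0, Z=1)

after  0: R0=0x89 R1=0x20 R2=0x14 R3=0x50  N=1 Z=0
after  1: R0=0x89 R1=0x20 R2=0x70 R3=0x50  N=0 Z=0
after  2: R0=0x89 R1=0x20 R2=0x89 R3=0x50  N=0 Z=0
after  3: R0=0x97 R1=0x20 R2=0x89 R3=0x50  N=1 Z=0
after  4: R0=0x00 R1=0x20 R2=0x89 R3=0x50  N=0 Z=1
after  5: R0=0x00 R1=0x20 R2=0x00 R3=0x50  N=0 Z=1
after  6: R0=0x00 R1=0x20 R2=0x00 R3=0x50  N=0 Z=0
after  7: R0=0x00 R1=0x20 R2=0x00 R3=0x50  N=0 Z=0
after  8: R0=0x00 R1=0x20 R2=0x00 R3=0x50  N=0 Z=1
-- IRQ taken; context saved, return-PC = 9 --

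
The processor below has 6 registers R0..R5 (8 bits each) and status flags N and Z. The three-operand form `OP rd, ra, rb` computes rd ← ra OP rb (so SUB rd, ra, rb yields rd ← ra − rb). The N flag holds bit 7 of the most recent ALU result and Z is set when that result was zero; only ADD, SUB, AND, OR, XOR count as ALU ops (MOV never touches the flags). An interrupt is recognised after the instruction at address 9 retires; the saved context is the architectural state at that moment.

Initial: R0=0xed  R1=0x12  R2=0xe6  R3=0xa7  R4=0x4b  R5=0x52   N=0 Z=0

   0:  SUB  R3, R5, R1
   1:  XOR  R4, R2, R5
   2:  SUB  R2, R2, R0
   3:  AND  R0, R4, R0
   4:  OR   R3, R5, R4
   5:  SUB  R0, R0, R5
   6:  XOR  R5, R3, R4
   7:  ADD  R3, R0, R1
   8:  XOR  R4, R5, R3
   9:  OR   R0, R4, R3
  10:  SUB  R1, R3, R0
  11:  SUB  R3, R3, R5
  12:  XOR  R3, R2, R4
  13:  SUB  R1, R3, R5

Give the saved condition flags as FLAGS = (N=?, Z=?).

FLAGS = (N=0, Z=0)

after  0: R0=0xed R1=0x12 R2=0xe6 R3=0x40 R4=0x4b R5=0x52  N=0 Z=0
after  1: R0=0xed R1=0x12 R2=0xe6 R3=0x40 R4=0xb4 R5=0x52  N=1 Z=0
after  2: R0=0xed R1=0x12 R2=0xf9 R3=0x40 R4=0xb4 R5=0x52  N=1 Z=0
after  3: R0=0xa4 R1=0x12 R2=0xf9 R3=0x40 R4=0xb4 R5=0x52  N=1 Z=0
after  4: R0=0xa4 R1=0x12 R2=0xf9 R3=0xf6 R4=0xb4 R5=0x52  N=1 Z=0
after  5: R0=0x52 R1=0x12 R2=0xf9 R3=0xf6 R4=0xb4 R5=0x52  N=0 Z=0
after  6: R0=0x52 R1=0x12 R2=0xf9 R3=0xf6 R4=0xb4 R5=0x42  N=0 Z=0
after  7: R0=0x52 R1=0x12 R2=0xf9 R3=0x64 R4=0xb4 R5=0x42  N=0 Z=0
after  8: R0=0x52 R1=0x12 R2=0xf9 R3=0x64 R4=0x26 R5=0x42  N=0 Z=0
after  9: R0=0x66 R1=0x12 R2=0xf9 R3=0x64 R4=0x26 R5=0x42  N=0 Z=0
-- IRQ taken; context saved, return-PC = 10 --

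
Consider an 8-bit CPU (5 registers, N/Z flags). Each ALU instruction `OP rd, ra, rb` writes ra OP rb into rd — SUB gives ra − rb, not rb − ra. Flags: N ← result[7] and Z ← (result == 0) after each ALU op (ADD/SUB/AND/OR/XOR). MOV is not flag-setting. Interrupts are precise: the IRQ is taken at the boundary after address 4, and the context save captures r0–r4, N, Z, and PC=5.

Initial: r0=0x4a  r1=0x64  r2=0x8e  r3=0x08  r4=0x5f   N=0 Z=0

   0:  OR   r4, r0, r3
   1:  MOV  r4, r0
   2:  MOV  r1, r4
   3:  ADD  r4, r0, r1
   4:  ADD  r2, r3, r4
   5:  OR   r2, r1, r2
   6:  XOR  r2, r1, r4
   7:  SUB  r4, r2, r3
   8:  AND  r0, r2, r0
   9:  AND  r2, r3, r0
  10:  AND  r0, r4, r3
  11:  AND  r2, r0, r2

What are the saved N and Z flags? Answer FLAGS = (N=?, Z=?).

FLAGS = (N=1, Z=0)

after  0: r0=0x4a r1=0x64 r2=0x8e r3=0x08 r4=0x4a  N=0 Z=0
after  1: r0=0x4a r1=0x64 r2=0x8e r3=0x08 r4=0x4a  N=0 Z=0
after  2: r0=0x4a r1=0x4a r2=0x8e r3=0x08 r4=0x4a  N=0 Z=0
after  3: r0=0x4a r1=0x4a r2=0x8e r3=0x08 r4=0x94  N=1 Z=0
after  4: r0=0x4a r1=0x4a r2=0x9c r3=0x08 r4=0x94  N=1 Z=0
-- IRQ taken; context saved, return-PC = 5 --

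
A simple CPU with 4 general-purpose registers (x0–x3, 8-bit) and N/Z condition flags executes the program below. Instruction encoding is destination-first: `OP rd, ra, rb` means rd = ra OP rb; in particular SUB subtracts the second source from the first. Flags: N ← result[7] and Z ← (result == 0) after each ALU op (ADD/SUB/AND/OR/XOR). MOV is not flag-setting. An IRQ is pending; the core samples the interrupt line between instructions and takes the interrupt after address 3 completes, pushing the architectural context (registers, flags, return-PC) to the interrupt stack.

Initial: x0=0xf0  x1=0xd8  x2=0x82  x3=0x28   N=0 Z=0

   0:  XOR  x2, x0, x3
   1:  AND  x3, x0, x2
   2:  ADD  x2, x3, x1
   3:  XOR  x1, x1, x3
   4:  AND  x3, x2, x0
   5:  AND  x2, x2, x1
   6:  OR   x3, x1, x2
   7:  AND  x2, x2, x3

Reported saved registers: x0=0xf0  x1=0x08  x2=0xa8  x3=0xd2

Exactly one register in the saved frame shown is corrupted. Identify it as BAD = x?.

BAD = x3

after  0: x0=0xf0 x1=0xd8 x2=0xd8 x3=0x28  N=1 Z=0
after  1: x0=0xf0 x1=0xd8 x2=0xd8 x3=0xd0  N=1 Z=0
after  2: x0=0xf0 x1=0xd8 x2=0xa8 x3=0xd0  N=1 Z=0
after  3: x0=0xf0 x1=0x08 x2=0xa8 x3=0xd0  N=0 Z=0
-- IRQ taken; context saved, return-PC = 4 --
mismatch: x3: reported 0xd2 vs actual 0xd0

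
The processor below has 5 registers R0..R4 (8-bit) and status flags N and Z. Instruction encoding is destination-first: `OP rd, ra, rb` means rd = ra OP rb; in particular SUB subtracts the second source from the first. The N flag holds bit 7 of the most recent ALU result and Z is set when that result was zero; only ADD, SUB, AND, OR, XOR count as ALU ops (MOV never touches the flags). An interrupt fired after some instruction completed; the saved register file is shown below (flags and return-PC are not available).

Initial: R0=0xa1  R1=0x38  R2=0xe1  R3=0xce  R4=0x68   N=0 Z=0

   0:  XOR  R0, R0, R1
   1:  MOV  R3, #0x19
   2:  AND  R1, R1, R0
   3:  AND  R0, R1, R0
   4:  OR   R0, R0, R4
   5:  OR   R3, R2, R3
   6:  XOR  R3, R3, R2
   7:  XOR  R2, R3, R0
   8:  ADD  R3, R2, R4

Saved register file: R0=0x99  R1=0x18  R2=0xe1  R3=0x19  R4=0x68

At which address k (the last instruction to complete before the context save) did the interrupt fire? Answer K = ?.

K = 2

after  0: R0=0x99 R1=0x38 R2=0xe1 R3=0xce R4=0x68  N=1 Z=0
after  1: R0=0x99 R1=0x38 R2=0xe1 R3=0x19 R4=0x68  N=1 Z=0
after  2: R0=0x99 R1=0x18 R2=0xe1 R3=0x19 R4=0x68  N=0 Z=0
-- IRQ taken; context saved, return-PC = 3 --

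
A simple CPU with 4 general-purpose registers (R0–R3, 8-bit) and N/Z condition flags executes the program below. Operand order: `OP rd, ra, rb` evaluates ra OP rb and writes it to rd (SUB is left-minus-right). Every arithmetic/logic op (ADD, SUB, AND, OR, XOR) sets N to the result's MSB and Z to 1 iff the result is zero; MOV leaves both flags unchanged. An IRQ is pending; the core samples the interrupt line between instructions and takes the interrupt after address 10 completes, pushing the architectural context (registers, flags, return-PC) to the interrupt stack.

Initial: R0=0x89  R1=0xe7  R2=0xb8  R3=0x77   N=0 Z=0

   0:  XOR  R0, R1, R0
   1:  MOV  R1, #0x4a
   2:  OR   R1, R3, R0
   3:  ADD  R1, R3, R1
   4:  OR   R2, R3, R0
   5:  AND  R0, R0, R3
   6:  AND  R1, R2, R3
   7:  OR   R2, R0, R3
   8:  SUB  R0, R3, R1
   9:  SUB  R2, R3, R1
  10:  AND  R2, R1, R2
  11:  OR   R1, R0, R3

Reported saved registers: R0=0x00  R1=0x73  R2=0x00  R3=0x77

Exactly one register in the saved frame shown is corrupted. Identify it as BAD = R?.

BAD = R1

after  0: R0=0x6e R1=0xe7 R2=0xb8 R3=0x77  N=0 Z=0
after  1: R0=0x6e R1=0x4a R2=0xb8 R3=0x77  N=0 Z=0
after  2: R0=0x6e R1=0x7f R2=0xb8 R3=0x77  N=0 Z=0
after  3: R0=0x6e R1=0xf6 R2=0xb8 R3=0x77  N=1 Z=0
after  4: R0=0x6e R1=0xf6 R2=0x7f R3=0x77  N=0 Z=0
after  5: R0=0x66 R1=0xf6 R2=0x7f R3=0x77  N=0 Z=0
after  6: R0=0x66 R1=0x77 R2=0x7f R3=0x77  N=0 Z=0
after  7: R0=0x66 R1=0x77 R2=0x77 R3=0x77  N=0 Z=0
after  8: R0=0x00 R1=0x77 R2=0x77 R3=0x77  N=0 Z=1
after  9: R0=0x00 R1=0x77 R2=0x00 R3=0x77  N=0 Z=1
after 10: R0=0x00 R1=0x77 R2=0x00 R3=0x77  N=0 Z=1
-- IRQ taken; context saved, return-PC = 11 --
mismatch: R1: reported 0x73 vs actual 0x77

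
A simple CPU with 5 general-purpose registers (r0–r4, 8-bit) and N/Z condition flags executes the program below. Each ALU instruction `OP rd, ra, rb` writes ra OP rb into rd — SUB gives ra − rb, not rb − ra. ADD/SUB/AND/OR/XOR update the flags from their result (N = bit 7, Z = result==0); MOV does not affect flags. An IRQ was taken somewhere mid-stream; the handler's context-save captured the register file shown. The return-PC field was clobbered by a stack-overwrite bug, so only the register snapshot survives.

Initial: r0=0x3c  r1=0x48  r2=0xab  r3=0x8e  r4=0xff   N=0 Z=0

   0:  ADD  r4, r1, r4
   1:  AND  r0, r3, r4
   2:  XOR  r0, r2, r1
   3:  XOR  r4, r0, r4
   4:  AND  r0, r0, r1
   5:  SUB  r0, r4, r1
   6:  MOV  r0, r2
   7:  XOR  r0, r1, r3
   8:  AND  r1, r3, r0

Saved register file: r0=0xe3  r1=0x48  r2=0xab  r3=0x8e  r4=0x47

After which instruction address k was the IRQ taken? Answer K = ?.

after  0: r0=0x3c r1=0x48 r2=0xab r3=0x8e r4=0x47  N=0 Z=0
after  1: r0=0x06 r1=0x48 r2=0xab r3=0x8e r4=0x47  N=0 Z=0
after  2: r0=0xe3 r1=0x48 r2=0xab r3=0x8e r4=0x47  N=1 Z=0
-- IRQ taken; context saved, return-PC = 3 --

K = 2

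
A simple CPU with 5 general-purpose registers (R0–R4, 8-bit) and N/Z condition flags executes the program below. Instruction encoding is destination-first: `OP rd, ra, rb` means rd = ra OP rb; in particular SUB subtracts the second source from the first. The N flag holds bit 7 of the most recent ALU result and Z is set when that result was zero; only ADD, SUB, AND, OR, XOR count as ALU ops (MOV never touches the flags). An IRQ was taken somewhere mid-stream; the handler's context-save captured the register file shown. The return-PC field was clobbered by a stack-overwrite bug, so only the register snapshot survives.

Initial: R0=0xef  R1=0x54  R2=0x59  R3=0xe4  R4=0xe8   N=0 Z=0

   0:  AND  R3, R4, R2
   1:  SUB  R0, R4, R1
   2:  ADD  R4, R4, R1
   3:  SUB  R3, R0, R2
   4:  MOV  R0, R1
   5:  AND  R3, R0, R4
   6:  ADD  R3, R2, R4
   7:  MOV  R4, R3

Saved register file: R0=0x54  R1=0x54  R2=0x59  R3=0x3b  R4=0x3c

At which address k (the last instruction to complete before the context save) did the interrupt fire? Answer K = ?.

K = 4

after  0: R0=0xef R1=0x54 R2=0x59 R3=0x48 R4=0xe8  N=0 Z=0
after  1: R0=0x94 R1=0x54 R2=0x59 R3=0x48 R4=0xe8  N=1 Z=0
after  2: R0=0x94 R1=0x54 R2=0x59 R3=0x48 R4=0x3c  N=0 Z=0
after  3: R0=0x94 R1=0x54 R2=0x59 R3=0x3b R4=0x3c  N=0 Z=0
after  4: R0=0x54 R1=0x54 R2=0x59 R3=0x3b R4=0x3c  N=0 Z=0
-- IRQ taken; context saved, return-PC = 5 --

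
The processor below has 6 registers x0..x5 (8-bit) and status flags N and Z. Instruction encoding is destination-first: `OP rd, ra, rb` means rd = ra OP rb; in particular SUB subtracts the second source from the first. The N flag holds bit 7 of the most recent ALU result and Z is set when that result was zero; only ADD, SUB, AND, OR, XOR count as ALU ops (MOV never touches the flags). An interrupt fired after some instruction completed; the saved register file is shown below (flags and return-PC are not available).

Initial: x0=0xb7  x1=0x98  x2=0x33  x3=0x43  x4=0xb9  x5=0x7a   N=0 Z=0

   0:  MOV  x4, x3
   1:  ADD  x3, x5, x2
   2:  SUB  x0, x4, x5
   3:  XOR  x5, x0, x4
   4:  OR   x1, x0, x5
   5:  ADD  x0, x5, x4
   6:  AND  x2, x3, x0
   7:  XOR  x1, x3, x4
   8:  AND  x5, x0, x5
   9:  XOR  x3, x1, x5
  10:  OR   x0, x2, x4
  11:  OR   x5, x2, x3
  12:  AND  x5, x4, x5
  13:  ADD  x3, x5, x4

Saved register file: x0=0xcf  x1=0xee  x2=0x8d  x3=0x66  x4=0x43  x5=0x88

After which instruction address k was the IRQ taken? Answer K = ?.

K = 10

after  0: x0=0xb7 x1=0x98 x2=0x33 x3=0x43 x4=0x43 x5=0x7a  N=0 Z=0
after  1: x0=0xb7 x1=0x98 x2=0x33 x3=0xad x4=0x43 x5=0x7a  N=1 Z=0
after  2: x0=0xc9 x1=0x98 x2=0x33 x3=0xad x4=0x43 x5=0x7a  N=1 Z=0
after  3: x0=0xc9 x1=0x98 x2=0x33 x3=0xad x4=0x43 x5=0x8a  N=1 Z=0
after  4: x0=0xc9 x1=0xcb x2=0x33 x3=0xad x4=0x43 x5=0x8a  N=1 Z=0
after  5: x0=0xcd x1=0xcb x2=0x33 x3=0xad x4=0x43 x5=0x8a  N=1 Z=0
after  6: x0=0xcd x1=0xcb x2=0x8d x3=0xad x4=0x43 x5=0x8a  N=1 Z=0
after  7: x0=0xcd x1=0xee x2=0x8d x3=0xad x4=0x43 x5=0x8a  N=1 Z=0
after  8: x0=0xcd x1=0xee x2=0x8d x3=0xad x4=0x43 x5=0x88  N=1 Z=0
after  9: x0=0xcd x1=0xee x2=0x8d x3=0x66 x4=0x43 x5=0x88  N=0 Z=0
after 10: x0=0xcf x1=0xee x2=0x8d x3=0x66 x4=0x43 x5=0x88  N=1 Z=0
-- IRQ taken; context saved, return-PC = 11 --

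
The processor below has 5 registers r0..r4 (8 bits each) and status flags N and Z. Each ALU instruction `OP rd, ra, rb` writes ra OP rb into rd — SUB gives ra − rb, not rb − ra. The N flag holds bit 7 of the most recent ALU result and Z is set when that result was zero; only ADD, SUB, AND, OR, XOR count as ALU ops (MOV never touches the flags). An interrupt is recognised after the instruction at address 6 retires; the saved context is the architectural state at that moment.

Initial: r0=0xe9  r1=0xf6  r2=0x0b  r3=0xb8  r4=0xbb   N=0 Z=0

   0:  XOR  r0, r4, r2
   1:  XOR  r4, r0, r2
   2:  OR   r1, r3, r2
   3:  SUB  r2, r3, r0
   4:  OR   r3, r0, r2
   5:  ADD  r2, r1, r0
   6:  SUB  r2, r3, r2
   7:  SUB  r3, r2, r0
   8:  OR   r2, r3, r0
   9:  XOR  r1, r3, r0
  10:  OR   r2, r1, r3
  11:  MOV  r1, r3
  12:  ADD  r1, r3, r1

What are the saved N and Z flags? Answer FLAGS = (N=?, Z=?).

FLAGS = (N=0, Z=0)

after  0: r0=0xb0 r1=0xf6 r2=0x0b r3=0xb8 r4=0xbb  N=1 Z=0
after  1: r0=0xb0 r1=0xf6 r2=0x0b r3=0xb8 r4=0xbb  N=1 Z=0
after  2: r0=0xb0 r1=0xbb r2=0x0b r3=0xb8 r4=0xbb  N=1 Z=0
after  3: r0=0xb0 r1=0xbb r2=0x08 r3=0xb8 r4=0xbb  N=0 Z=0
after  4: r0=0xb0 r1=0xbb r2=0x08 r3=0xb8 r4=0xbb  N=1 Z=0
after  5: r0=0xb0 r1=0xbb r2=0x6b r3=0xb8 r4=0xbb  N=0 Z=0
after  6: r0=0xb0 r1=0xbb r2=0x4d r3=0xb8 r4=0xbb  N=0 Z=0
-- IRQ taken; context saved, return-PC = 7 --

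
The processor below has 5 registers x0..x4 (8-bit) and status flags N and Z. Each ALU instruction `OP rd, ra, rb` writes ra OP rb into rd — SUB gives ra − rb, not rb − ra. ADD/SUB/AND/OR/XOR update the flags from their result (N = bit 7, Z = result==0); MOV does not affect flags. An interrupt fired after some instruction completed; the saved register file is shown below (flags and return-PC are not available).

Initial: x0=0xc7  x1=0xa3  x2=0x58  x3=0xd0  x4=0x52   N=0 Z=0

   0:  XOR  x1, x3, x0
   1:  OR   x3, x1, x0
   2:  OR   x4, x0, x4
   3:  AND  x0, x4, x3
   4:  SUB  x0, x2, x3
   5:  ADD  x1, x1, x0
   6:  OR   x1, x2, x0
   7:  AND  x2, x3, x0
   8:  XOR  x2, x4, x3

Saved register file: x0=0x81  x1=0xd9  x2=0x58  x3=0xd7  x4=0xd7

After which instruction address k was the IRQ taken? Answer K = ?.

after  0: x0=0xc7 x1=0x17 x2=0x58 x3=0xd0 x4=0x52  N=0 Z=0
after  1: x0=0xc7 x1=0x17 x2=0x58 x3=0xd7 x4=0x52  N=1 Z=0
after  2: x0=0xc7 x1=0x17 x2=0x58 x3=0xd7 x4=0xd7  N=1 Z=0
after  3: x0=0xd7 x1=0x17 x2=0x58 x3=0xd7 x4=0xd7  N=1 Z=0
after  4: x0=0x81 x1=0x17 x2=0x58 x3=0xd7 x4=0xd7  N=1 Z=0
after  5: x0=0x81 x1=0x98 x2=0x58 x3=0xd7 x4=0xd7  N=1 Z=0
after  6: x0=0x81 x1=0xd9 x2=0x58 x3=0xd7 x4=0xd7  N=1 Z=0
-- IRQ taken; context saved, return-PC = 7 --

K = 6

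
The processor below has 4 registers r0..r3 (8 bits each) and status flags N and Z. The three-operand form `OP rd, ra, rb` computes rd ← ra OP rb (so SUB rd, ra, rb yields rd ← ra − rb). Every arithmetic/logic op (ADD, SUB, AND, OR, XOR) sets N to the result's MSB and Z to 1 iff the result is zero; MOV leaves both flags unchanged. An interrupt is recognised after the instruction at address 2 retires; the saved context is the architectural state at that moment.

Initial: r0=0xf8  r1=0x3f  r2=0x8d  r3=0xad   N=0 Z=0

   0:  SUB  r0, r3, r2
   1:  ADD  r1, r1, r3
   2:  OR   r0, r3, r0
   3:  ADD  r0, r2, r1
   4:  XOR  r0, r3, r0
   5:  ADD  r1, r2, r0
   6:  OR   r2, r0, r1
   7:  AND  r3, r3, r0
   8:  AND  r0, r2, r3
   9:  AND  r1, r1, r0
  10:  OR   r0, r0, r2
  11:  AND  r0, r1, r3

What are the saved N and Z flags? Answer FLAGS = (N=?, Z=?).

FLAGS = (N=1, Z=0)

after  0: r0=0x20 r1=0x3f r2=0x8d r3=0xad  N=0 Z=0
after  1: r0=0x20 r1=0xec r2=0x8d r3=0xad  N=1 Z=0
after  2: r0=0xad r1=0xec r2=0x8d r3=0xad  N=1 Z=0
-- IRQ taken; context saved, return-PC = 3 --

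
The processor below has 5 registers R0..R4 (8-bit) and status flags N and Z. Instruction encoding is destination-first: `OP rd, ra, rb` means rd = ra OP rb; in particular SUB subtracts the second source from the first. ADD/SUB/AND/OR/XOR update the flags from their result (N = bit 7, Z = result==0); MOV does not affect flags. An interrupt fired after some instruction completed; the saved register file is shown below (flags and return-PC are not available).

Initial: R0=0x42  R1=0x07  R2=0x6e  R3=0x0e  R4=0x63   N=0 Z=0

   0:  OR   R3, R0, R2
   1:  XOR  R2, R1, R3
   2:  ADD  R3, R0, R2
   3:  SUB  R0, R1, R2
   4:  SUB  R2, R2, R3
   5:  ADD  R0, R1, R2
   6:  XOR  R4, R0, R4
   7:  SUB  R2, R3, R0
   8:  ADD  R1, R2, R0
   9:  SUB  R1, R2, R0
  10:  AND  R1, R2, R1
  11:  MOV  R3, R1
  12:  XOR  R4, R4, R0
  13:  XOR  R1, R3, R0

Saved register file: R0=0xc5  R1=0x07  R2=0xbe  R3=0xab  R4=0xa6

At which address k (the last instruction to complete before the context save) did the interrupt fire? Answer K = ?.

K = 6

after  0: R0=0x42 R1=0x07 R2=0x6e R3=0x6e R4=0x63  N=0 Z=0
after  1: R0=0x42 R1=0x07 R2=0x69 R3=0x6e R4=0x63  N=0 Z=0
after  2: R0=0x42 R1=0x07 R2=0x69 R3=0xab R4=0x63  N=1 Z=0
after  3: R0=0x9e R1=0x07 R2=0x69 R3=0xab R4=0x63  N=1 Z=0
after  4: R0=0x9e R1=0x07 R2=0xbe R3=0xab R4=0x63  N=1 Z=0
after  5: R0=0xc5 R1=0x07 R2=0xbe R3=0xab R4=0x63  N=1 Z=0
after  6: R0=0xc5 R1=0x07 R2=0xbe R3=0xab R4=0xa6  N=1 Z=0
-- IRQ taken; context saved, return-PC = 7 --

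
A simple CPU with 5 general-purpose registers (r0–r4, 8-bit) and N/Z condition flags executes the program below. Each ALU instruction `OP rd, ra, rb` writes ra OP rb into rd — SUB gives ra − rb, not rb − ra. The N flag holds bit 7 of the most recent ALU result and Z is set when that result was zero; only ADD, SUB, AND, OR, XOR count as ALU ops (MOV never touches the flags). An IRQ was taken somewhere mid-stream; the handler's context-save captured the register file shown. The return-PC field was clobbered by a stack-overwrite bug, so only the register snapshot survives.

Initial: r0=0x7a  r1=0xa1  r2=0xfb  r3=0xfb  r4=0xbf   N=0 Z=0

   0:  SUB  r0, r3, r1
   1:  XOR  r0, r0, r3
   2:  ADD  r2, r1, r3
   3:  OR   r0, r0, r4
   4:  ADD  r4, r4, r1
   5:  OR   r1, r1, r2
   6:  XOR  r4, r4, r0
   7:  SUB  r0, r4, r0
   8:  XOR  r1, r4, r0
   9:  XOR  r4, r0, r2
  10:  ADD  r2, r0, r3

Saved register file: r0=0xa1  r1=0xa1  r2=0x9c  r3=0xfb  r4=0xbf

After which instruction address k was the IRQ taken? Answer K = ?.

K = 2

after  0: r0=0x5a r1=0xa1 r2=0xfb r3=0xfb r4=0xbf  N=0 Z=0
after  1: r0=0xa1 r1=0xa1 r2=0xfb r3=0xfb r4=0xbf  N=1 Z=0
after  2: r0=0xa1 r1=0xa1 r2=0x9c r3=0xfb r4=0xbf  N=1 Z=0
-- IRQ taken; context saved, return-PC = 3 --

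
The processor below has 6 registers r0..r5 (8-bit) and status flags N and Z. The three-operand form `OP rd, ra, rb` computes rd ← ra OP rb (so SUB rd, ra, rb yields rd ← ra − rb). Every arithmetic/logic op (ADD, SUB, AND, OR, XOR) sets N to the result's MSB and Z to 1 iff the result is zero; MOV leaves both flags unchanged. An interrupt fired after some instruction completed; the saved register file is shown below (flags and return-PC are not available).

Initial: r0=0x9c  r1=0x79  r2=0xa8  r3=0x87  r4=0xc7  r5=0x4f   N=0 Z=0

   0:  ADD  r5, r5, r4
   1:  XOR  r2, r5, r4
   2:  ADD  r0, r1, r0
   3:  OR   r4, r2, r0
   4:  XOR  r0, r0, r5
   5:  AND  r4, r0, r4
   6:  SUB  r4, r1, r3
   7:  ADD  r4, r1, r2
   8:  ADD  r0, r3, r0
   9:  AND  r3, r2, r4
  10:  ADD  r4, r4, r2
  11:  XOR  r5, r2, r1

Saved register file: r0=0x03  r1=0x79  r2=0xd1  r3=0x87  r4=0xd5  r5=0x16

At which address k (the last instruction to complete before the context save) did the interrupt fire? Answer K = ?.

K = 4

after  0: r0=0x9c r1=0x79 r2=0xa8 r3=0x87 r4=0xc7 r5=0x16  N=0 Z=0
after  1: r0=0x9c r1=0x79 r2=0xd1 r3=0x87 r4=0xc7 r5=0x16  N=1 Z=0
after  2: r0=0x15 r1=0x79 r2=0xd1 r3=0x87 r4=0xc7 r5=0x16  N=0 Z=0
after  3: r0=0x15 r1=0x79 r2=0xd1 r3=0x87 r4=0xd5 r5=0x16  N=1 Z=0
after  4: r0=0x03 r1=0x79 r2=0xd1 r3=0x87 r4=0xd5 r5=0x16  N=0 Z=0
-- IRQ taken; context saved, return-PC = 5 --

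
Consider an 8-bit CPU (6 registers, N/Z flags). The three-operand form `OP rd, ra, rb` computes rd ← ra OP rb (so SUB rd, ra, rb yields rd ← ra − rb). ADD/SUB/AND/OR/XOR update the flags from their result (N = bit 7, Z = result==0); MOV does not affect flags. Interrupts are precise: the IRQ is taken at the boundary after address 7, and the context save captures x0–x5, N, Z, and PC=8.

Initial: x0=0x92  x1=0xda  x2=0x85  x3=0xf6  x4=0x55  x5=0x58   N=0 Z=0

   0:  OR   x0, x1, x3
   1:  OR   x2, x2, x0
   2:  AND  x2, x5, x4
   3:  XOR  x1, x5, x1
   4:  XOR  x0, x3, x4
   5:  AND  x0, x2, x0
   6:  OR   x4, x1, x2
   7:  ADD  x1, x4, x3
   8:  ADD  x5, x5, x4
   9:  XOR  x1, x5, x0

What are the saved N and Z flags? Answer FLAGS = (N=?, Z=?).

after  0: x0=0xfe x1=0xda x2=0x85 x3=0xf6 x4=0x55 x5=0x58  N=1 Z=0
after  1: x0=0xfe x1=0xda x2=0xff x3=0xf6 x4=0x55 x5=0x58  N=1 Z=0
after  2: x0=0xfe x1=0xda x2=0x50 x3=0xf6 x4=0x55 x5=0x58  N=0 Z=0
after  3: x0=0xfe x1=0x82 x2=0x50 x3=0xf6 x4=0x55 x5=0x58  N=1 Z=0
after  4: x0=0xa3 x1=0x82 x2=0x50 x3=0xf6 x4=0x55 x5=0x58  N=1 Z=0
after  5: x0=0x00 x1=0x82 x2=0x50 x3=0xf6 x4=0x55 x5=0x58  N=0 Z=1
after  6: x0=0x00 x1=0x82 x2=0x50 x3=0xf6 x4=0xd2 x5=0x58  N=1 Z=0
after  7: x0=0x00 x1=0xc8 x2=0x50 x3=0xf6 x4=0xd2 x5=0x58  N=1 Z=0
-- IRQ taken; context saved, return-PC = 8 --

FLAGS = (N=1, Z=0)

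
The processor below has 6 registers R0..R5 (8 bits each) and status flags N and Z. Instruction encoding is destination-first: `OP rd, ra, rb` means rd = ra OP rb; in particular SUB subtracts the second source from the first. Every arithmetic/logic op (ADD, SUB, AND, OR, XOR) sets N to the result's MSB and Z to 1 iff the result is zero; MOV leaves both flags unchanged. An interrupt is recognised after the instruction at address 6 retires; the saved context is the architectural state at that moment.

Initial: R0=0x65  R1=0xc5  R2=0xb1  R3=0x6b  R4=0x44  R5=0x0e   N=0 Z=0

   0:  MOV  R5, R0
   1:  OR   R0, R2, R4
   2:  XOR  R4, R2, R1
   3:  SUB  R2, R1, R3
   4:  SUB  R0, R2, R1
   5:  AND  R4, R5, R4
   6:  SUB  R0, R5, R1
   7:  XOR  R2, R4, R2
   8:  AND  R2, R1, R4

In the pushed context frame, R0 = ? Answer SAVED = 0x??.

SAVED = 0xa0

after  0: R0=0x65 R1=0xc5 R2=0xb1 R3=0x6b R4=0x44 R5=0x65  N=0 Z=0
after  1: R0=0xf5 R1=0xc5 R2=0xb1 R3=0x6b R4=0x44 R5=0x65  N=1 Z=0
after  2: R0=0xf5 R1=0xc5 R2=0xb1 R3=0x6b R4=0x74 R5=0x65  N=0 Z=0
after  3: R0=0xf5 R1=0xc5 R2=0x5a R3=0x6b R4=0x74 R5=0x65  N=0 Z=0
after  4: R0=0x95 R1=0xc5 R2=0x5a R3=0x6b R4=0x74 R5=0x65  N=1 Z=0
after  5: R0=0x95 R1=0xc5 R2=0x5a R3=0x6b R4=0x64 R5=0x65  N=0 Z=0
after  6: R0=0xa0 R1=0xc5 R2=0x5a R3=0x6b R4=0x64 R5=0x65  N=1 Z=0
-- IRQ taken; context saved, return-PC = 7 --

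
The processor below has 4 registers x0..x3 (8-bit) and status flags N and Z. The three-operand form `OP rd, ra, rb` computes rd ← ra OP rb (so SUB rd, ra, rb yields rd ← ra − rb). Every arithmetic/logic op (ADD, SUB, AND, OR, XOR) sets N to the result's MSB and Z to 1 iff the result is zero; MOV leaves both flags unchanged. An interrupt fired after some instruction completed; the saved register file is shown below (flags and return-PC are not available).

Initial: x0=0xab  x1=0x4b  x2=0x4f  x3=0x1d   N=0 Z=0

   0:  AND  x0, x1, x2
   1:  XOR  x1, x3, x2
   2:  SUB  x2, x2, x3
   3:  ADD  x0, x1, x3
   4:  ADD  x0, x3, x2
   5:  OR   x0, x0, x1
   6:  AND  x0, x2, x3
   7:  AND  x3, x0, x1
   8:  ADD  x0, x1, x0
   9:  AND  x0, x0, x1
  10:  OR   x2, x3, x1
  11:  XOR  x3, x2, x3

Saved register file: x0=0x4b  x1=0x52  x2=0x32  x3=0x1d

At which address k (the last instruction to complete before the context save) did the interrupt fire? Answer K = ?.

after  0: x0=0x4b x1=0x4b x2=0x4f x3=0x1d  N=0 Z=0
after  1: x0=0x4b x1=0x52 x2=0x4f x3=0x1d  N=0 Z=0
after  2: x0=0x4b x1=0x52 x2=0x32 x3=0x1d  N=0 Z=0
-- IRQ taken; context saved, return-PC = 3 --

K = 2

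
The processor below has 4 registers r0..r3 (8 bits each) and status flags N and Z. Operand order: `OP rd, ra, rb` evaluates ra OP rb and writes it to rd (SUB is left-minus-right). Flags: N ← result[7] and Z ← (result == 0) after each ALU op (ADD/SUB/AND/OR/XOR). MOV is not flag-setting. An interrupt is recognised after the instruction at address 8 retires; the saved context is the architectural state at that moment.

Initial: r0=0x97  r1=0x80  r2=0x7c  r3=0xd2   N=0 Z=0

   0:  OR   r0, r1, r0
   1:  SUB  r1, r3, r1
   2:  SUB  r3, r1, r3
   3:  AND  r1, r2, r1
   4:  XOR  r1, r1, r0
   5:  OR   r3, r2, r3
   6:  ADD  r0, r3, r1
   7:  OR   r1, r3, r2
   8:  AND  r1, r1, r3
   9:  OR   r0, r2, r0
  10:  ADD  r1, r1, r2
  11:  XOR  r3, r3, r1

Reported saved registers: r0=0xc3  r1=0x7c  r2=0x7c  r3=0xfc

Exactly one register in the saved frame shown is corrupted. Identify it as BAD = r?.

BAD = r1

after  0: r0=0x97 r1=0x80 r2=0x7c r3=0xd2  N=1 Z=0
after  1: r0=0x97 r1=0x52 r2=0x7c r3=0xd2  N=0 Z=0
after  2: r0=0x97 r1=0x52 r2=0x7c r3=0x80  N=1 Z=0
after  3: r0=0x97 r1=0x50 r2=0x7c r3=0x80  N=0 Z=0
after  4: r0=0x97 r1=0xc7 r2=0x7c r3=0x80  N=1 Z=0
after  5: r0=0x97 r1=0xc7 r2=0x7c r3=0xfc  N=1 Z=0
after  6: r0=0xc3 r1=0xc7 r2=0x7c r3=0xfc  N=1 Z=0
after  7: r0=0xc3 r1=0xfc r2=0x7c r3=0xfc  N=1 Z=0
after  8: r0=0xc3 r1=0xfc r2=0x7c r3=0xfc  N=1 Z=0
-- IRQ taken; context saved, return-PC = 9 --
mismatch: r1: reported 0x7c vs actual 0xfc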